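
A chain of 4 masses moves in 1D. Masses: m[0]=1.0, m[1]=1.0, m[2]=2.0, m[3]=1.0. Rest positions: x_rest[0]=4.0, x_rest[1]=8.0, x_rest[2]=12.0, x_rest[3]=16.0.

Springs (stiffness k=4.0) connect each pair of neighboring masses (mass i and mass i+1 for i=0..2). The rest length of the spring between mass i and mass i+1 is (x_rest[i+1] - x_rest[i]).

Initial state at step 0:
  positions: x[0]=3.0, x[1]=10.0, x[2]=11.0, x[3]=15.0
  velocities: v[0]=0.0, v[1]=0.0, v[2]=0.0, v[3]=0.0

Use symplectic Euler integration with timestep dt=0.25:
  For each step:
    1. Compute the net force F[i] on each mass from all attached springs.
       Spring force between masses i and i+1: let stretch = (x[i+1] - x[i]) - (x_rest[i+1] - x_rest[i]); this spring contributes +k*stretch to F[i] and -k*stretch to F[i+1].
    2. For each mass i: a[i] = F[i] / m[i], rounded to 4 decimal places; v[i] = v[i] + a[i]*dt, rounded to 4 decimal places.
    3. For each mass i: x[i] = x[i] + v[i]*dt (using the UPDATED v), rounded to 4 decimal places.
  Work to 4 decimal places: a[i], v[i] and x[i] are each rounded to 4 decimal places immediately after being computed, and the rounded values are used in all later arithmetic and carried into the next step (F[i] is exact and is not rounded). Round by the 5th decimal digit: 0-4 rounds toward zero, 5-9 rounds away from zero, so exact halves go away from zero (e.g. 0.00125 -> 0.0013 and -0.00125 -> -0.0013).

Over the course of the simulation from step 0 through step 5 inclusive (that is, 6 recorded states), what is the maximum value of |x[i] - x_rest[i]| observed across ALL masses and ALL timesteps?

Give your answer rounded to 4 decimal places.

Step 0: x=[3.0000 10.0000 11.0000 15.0000] v=[0.0000 0.0000 0.0000 0.0000]
Step 1: x=[3.7500 8.5000 11.3750 15.0000] v=[3.0000 -6.0000 1.5000 0.0000]
Step 2: x=[4.6875 6.5313 11.8438 15.0938] v=[3.7500 -7.8750 1.8750 0.3750]
Step 3: x=[5.0860 5.4297 12.0548 15.3751] v=[1.5938 -4.4063 0.8438 1.1250]
Step 4: x=[4.5704 5.8985 11.8527 15.8263] v=[-2.0625 1.8751 -0.8086 1.8047]
Step 5: x=[3.3868 7.5238 11.4030 16.2841] v=[-4.7344 6.5012 -1.7989 1.8311]
Max displacement = 2.5703

Answer: 2.5703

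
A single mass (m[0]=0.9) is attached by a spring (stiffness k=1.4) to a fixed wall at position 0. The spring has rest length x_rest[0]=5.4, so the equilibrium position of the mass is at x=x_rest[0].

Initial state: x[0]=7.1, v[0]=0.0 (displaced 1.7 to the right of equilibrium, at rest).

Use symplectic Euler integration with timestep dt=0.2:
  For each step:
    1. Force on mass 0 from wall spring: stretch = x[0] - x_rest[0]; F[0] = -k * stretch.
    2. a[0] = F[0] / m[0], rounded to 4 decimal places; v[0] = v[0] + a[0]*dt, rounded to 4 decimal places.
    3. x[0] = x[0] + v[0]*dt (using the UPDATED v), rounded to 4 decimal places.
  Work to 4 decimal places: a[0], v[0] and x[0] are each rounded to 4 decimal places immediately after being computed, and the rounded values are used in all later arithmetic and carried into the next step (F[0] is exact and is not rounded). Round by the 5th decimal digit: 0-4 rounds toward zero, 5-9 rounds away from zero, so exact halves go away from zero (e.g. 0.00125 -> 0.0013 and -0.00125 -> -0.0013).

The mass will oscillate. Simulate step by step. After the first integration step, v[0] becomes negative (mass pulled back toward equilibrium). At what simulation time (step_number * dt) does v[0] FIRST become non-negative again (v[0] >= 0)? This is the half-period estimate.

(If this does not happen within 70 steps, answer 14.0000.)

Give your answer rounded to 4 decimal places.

Step 0: x=[7.1000] v=[0.0000]
Step 1: x=[6.9942] v=[-0.5289]
Step 2: x=[6.7892] v=[-1.0249]
Step 3: x=[6.4978] v=[-1.4571]
Step 4: x=[6.1381] v=[-1.7986]
Step 5: x=[5.7325] v=[-2.0282]
Step 6: x=[5.3062] v=[-2.1316]
Step 7: x=[4.8857] v=[-2.1024]
Step 8: x=[4.4972] v=[-1.9424]
Step 9: x=[4.1649] v=[-1.6615]
Step 10: x=[3.9095] v=[-1.2772]
Step 11: x=[3.7468] v=[-0.8135]
Step 12: x=[3.6870] v=[-0.2992]
Step 13: x=[3.7337] v=[0.2337]
First v>=0 after going negative at step 13, time=2.6000

Answer: 2.6000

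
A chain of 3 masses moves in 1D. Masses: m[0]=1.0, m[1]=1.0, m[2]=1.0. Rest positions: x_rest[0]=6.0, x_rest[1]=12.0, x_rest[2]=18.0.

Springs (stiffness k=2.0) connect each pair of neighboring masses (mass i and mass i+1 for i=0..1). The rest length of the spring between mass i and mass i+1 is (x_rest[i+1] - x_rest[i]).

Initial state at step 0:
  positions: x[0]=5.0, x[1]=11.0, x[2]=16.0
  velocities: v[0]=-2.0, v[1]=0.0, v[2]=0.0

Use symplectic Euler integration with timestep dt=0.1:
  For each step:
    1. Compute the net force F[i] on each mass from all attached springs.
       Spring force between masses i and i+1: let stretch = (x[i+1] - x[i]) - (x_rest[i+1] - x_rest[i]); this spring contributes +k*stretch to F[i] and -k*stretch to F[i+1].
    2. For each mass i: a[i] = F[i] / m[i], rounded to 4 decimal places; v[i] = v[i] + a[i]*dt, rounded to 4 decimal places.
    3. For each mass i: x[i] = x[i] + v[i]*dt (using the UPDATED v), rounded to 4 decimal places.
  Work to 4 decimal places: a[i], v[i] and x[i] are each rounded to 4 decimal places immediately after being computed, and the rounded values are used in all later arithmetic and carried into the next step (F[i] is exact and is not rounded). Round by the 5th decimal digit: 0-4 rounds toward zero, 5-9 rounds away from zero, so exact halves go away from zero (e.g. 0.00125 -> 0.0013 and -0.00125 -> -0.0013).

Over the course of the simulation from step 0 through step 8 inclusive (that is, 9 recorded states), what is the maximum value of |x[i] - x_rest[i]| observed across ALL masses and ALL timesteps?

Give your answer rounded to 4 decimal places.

Answer: 2.3720

Derivation:
Step 0: x=[5.0000 11.0000 16.0000] v=[-2.0000 0.0000 0.0000]
Step 1: x=[4.8000 10.9800 16.0200] v=[-2.0000 -0.2000 0.2000]
Step 2: x=[4.6036 10.9372 16.0592] v=[-1.9640 -0.4280 0.3920]
Step 3: x=[4.4139 10.8702 16.1160] v=[-1.8973 -0.6703 0.5676]
Step 4: x=[4.2333 10.7790 16.1878] v=[-1.8060 -0.9124 0.7184]
Step 5: x=[4.0636 10.6650 16.2715] v=[-1.6969 -1.1398 0.8366]
Step 6: x=[3.9059 10.5311 16.3630] v=[-1.5766 -1.3388 0.9153]
Step 7: x=[3.7607 10.3814 16.4579] v=[-1.4516 -1.4975 0.9489]
Step 8: x=[3.6280 10.2208 16.5513] v=[-1.3275 -1.6063 0.9336]
Max displacement = 2.3720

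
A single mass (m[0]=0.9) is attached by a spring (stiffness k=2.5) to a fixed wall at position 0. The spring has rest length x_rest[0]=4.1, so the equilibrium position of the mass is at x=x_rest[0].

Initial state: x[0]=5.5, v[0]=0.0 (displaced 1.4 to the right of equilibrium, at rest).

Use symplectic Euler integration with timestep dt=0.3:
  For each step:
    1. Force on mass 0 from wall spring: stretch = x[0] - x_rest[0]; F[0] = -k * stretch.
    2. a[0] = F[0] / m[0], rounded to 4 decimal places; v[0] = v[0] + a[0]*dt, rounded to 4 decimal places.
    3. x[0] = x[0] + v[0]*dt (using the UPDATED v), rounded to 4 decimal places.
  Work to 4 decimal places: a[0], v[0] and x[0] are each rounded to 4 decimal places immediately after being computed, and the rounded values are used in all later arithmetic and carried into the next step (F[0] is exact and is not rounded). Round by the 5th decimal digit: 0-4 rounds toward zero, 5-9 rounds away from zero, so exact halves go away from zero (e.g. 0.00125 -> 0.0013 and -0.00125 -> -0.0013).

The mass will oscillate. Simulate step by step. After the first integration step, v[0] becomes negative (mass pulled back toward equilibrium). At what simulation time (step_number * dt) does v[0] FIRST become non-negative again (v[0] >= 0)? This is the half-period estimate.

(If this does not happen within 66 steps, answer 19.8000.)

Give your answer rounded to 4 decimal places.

Answer: 2.1000

Derivation:
Step 0: x=[5.5000] v=[0.0000]
Step 1: x=[5.1500] v=[-1.1667]
Step 2: x=[4.5375] v=[-2.0417]
Step 3: x=[3.8156] v=[-2.4063]
Step 4: x=[3.1648] v=[-2.1693]
Step 5: x=[2.7478] v=[-1.3900]
Step 6: x=[2.6688] v=[-0.2632]
Step 7: x=[2.9477] v=[0.9295]
First v>=0 after going negative at step 7, time=2.1000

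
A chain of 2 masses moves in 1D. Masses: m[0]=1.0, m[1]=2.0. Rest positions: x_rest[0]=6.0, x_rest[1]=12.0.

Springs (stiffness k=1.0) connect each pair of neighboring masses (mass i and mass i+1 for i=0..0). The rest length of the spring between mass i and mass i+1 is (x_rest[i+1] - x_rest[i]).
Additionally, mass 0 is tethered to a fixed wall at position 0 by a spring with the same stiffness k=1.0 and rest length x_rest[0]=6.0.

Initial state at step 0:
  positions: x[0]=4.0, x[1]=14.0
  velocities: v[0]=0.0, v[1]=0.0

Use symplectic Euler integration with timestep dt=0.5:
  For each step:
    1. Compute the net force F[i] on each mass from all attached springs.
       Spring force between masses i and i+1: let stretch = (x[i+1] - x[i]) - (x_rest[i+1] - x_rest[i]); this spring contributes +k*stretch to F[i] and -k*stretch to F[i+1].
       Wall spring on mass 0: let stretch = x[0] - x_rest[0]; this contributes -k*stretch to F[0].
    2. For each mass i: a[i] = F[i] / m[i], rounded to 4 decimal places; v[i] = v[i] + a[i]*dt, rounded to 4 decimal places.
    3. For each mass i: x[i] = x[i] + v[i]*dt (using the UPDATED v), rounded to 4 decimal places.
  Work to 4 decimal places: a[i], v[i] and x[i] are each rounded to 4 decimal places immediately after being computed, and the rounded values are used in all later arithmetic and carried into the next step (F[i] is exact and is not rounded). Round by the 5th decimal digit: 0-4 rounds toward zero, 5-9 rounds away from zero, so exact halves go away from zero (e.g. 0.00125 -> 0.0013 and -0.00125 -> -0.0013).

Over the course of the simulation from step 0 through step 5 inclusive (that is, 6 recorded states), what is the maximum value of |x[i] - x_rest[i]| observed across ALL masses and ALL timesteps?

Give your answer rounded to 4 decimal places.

Answer: 3.1250

Derivation:
Step 0: x=[4.0000 14.0000] v=[0.0000 0.0000]
Step 1: x=[5.5000 13.5000] v=[3.0000 -1.0000]
Step 2: x=[7.6250 12.7500] v=[4.2500 -1.5000]
Step 3: x=[9.1250 12.1094] v=[3.0000 -1.2813]
Step 4: x=[9.0899 11.8457] v=[-0.0703 -0.5274]
Step 5: x=[7.4712 11.9876] v=[-3.2374 0.2837]
Max displacement = 3.1250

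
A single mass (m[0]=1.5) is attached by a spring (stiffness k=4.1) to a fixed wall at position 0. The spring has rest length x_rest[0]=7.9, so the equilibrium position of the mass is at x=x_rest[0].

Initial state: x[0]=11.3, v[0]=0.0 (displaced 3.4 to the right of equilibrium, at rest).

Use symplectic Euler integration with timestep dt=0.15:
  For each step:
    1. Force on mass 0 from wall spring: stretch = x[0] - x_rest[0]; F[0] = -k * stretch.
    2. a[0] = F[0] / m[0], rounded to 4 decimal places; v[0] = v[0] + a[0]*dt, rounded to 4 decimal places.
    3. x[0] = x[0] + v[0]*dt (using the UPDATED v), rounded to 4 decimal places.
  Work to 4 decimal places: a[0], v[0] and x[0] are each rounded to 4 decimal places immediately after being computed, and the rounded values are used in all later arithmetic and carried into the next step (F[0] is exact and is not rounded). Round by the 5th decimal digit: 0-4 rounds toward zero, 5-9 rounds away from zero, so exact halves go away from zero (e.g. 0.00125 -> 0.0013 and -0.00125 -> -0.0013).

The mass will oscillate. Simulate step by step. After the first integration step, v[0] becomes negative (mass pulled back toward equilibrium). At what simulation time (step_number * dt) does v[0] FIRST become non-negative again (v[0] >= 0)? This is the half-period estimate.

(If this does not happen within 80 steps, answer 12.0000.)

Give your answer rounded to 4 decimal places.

Answer: 1.9500

Derivation:
Step 0: x=[11.3000] v=[0.0000]
Step 1: x=[11.0909] v=[-1.3940]
Step 2: x=[10.6856] v=[-2.7023]
Step 3: x=[10.1089] v=[-3.8444]
Step 4: x=[9.3964] v=[-4.7501]
Step 5: x=[8.5919] v=[-5.3636]
Step 6: x=[7.7448] v=[-5.6473]
Step 7: x=[6.9072] v=[-5.5837]
Step 8: x=[6.1307] v=[-5.1766]
Step 9: x=[5.4630] v=[-4.4512]
Step 10: x=[4.9452] v=[-3.4520]
Step 11: x=[4.6091] v=[-2.2405]
Step 12: x=[4.4754] v=[-0.8912]
Step 13: x=[4.5523] v=[0.5129]
First v>=0 after going negative at step 13, time=1.9500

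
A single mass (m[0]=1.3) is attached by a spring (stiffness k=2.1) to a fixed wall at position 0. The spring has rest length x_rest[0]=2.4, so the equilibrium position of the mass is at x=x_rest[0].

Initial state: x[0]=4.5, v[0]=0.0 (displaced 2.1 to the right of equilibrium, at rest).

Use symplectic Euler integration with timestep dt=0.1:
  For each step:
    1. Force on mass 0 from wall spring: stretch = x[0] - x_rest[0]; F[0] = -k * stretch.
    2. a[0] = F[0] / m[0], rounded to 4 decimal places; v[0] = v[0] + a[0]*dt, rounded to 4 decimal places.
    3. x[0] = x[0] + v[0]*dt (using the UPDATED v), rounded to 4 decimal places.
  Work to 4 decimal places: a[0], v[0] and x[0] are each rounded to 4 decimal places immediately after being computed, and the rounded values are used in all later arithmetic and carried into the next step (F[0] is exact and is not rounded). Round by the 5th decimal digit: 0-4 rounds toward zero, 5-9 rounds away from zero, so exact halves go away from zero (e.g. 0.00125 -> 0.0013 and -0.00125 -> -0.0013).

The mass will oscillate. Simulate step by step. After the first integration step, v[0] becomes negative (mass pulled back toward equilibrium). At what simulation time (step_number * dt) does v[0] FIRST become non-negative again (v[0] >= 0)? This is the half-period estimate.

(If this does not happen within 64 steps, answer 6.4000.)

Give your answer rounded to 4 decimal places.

Step 0: x=[4.5000] v=[0.0000]
Step 1: x=[4.4661] v=[-0.3392]
Step 2: x=[4.3988] v=[-0.6730]
Step 3: x=[4.2992] v=[-0.9959]
Step 4: x=[4.1689] v=[-1.3027]
Step 5: x=[4.0101] v=[-1.5885]
Step 6: x=[3.8252] v=[-1.8486]
Step 7: x=[3.6173] v=[-2.0788]
Step 8: x=[3.3898] v=[-2.2754]
Step 9: x=[3.1463] v=[-2.4353]
Step 10: x=[2.8907] v=[-2.5559]
Step 11: x=[2.6272] v=[-2.6352]
Step 12: x=[2.3600] v=[-2.6719]
Step 13: x=[2.0935] v=[-2.6654]
Step 14: x=[1.8319] v=[-2.6159]
Step 15: x=[1.5795] v=[-2.5241]
Step 16: x=[1.3403] v=[-2.3916]
Step 17: x=[1.1183] v=[-2.2204]
Step 18: x=[0.9170] v=[-2.0134]
Step 19: x=[0.7396] v=[-1.7738]
Step 20: x=[0.5890] v=[-1.5056]
Step 21: x=[0.4677] v=[-1.2131]
Step 22: x=[0.3776] v=[-0.9010]
Step 23: x=[0.3202] v=[-0.5743]
Step 24: x=[0.2964] v=[-0.2383]
Step 25: x=[0.3066] v=[0.1015]
First v>=0 after going negative at step 25, time=2.5000

Answer: 2.5000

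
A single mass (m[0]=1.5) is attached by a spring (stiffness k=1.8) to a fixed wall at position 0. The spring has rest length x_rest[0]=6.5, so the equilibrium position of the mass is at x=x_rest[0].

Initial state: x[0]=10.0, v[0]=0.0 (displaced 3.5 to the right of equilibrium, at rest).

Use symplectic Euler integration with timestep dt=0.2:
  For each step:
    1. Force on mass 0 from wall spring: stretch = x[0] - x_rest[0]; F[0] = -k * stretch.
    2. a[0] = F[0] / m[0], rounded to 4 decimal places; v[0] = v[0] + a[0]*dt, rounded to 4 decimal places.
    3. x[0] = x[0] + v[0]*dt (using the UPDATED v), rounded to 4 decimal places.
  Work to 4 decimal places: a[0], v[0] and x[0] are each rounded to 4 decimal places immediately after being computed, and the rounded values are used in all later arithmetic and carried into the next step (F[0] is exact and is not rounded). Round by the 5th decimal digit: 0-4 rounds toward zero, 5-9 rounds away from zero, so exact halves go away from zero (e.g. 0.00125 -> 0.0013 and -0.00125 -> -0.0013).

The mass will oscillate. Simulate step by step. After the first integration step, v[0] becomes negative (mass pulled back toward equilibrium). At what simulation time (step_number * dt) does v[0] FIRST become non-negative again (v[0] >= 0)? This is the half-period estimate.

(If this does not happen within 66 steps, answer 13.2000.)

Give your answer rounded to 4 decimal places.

Answer: 3.0000

Derivation:
Step 0: x=[10.0000] v=[0.0000]
Step 1: x=[9.8320] v=[-0.8400]
Step 2: x=[9.5041] v=[-1.6397]
Step 3: x=[9.0320] v=[-2.3607]
Step 4: x=[8.4383] v=[-2.9684]
Step 5: x=[7.7516] v=[-3.4336]
Step 6: x=[7.0048] v=[-3.7340]
Step 7: x=[6.2338] v=[-3.8552]
Step 8: x=[5.4755] v=[-3.7913]
Step 9: x=[4.7664] v=[-3.5454]
Step 10: x=[4.1405] v=[-3.1293]
Step 11: x=[3.6279] v=[-2.5630]
Step 12: x=[3.2532] v=[-1.8737]
Step 13: x=[3.0343] v=[-1.0945]
Step 14: x=[2.9818] v=[-0.2627]
Step 15: x=[3.0981] v=[0.5817]
First v>=0 after going negative at step 15, time=3.0000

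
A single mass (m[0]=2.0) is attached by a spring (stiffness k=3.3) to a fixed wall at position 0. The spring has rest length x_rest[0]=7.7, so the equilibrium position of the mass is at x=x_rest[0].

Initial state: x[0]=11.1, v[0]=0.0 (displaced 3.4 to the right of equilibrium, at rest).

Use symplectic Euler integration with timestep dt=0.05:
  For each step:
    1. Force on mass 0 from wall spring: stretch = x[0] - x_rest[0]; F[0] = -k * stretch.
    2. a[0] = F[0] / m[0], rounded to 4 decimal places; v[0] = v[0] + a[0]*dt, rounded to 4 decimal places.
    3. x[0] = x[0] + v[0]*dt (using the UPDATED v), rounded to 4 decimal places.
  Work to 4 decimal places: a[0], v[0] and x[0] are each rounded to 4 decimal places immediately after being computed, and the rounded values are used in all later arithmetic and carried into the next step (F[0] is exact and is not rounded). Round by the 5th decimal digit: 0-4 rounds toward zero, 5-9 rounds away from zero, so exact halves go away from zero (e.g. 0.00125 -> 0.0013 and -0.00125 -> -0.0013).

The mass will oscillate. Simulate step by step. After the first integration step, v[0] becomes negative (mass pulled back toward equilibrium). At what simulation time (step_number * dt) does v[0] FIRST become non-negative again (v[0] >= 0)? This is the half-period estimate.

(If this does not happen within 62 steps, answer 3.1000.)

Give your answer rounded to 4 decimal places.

Step 0: x=[11.1000] v=[0.0000]
Step 1: x=[11.0860] v=[-0.2805]
Step 2: x=[11.0580] v=[-0.5598]
Step 3: x=[11.0162] v=[-0.8368]
Step 4: x=[10.9607] v=[-1.1104]
Step 5: x=[10.8917] v=[-1.3794]
Step 6: x=[10.8096] v=[-1.6427]
Step 7: x=[10.7146] v=[-1.8992]
Step 8: x=[10.6072] v=[-2.1479]
Step 9: x=[10.4878] v=[-2.3877]
Step 10: x=[10.3569] v=[-2.6177]
Step 11: x=[10.2151] v=[-2.8369]
Step 12: x=[10.0629] v=[-3.0444]
Step 13: x=[9.9009] v=[-3.2393]
Step 14: x=[9.7299] v=[-3.4209]
Step 15: x=[9.5505] v=[-3.5884]
Step 16: x=[9.3634] v=[-3.7411]
Step 17: x=[9.1695] v=[-3.8783]
Step 18: x=[8.9695] v=[-3.9995]
Step 19: x=[8.7643] v=[-4.1042]
Step 20: x=[8.5547] v=[-4.1920]
Step 21: x=[8.3416] v=[-4.2625]
Step 22: x=[8.1258] v=[-4.3154]
Step 23: x=[7.9083] v=[-4.3505]
Step 24: x=[7.6899] v=[-4.3677]
Step 25: x=[7.4716] v=[-4.3669]
Step 26: x=[7.2542] v=[-4.3481]
Step 27: x=[7.0386] v=[-4.3113]
Step 28: x=[6.8258] v=[-4.2567]
Step 29: x=[6.6166] v=[-4.1846]
Step 30: x=[6.4118] v=[-4.0952]
Step 31: x=[6.2124] v=[-3.9889]
Step 32: x=[6.0191] v=[-3.8662]
Step 33: x=[5.8327] v=[-3.7275]
Step 34: x=[5.6540] v=[-3.5735]
Step 35: x=[5.4838] v=[-3.4047]
Step 36: x=[5.3227] v=[-3.2219]
Step 37: x=[5.1714] v=[-3.0258]
Step 38: x=[5.0305] v=[-2.8172]
Step 39: x=[4.9007] v=[-2.5970]
Step 40: x=[4.7824] v=[-2.3661]
Step 41: x=[4.6761] v=[-2.1254]
Step 42: x=[4.5823] v=[-1.8759]
Step 43: x=[4.5014] v=[-1.6187]
Step 44: x=[4.4337] v=[-1.3548]
Step 45: x=[4.3794] v=[-1.0853]
Step 46: x=[4.3388] v=[-0.8114]
Step 47: x=[4.3121] v=[-0.5341]
Step 48: x=[4.2994] v=[-0.2546]
Step 49: x=[4.3007] v=[0.0260]
First v>=0 after going negative at step 49, time=2.4500

Answer: 2.4500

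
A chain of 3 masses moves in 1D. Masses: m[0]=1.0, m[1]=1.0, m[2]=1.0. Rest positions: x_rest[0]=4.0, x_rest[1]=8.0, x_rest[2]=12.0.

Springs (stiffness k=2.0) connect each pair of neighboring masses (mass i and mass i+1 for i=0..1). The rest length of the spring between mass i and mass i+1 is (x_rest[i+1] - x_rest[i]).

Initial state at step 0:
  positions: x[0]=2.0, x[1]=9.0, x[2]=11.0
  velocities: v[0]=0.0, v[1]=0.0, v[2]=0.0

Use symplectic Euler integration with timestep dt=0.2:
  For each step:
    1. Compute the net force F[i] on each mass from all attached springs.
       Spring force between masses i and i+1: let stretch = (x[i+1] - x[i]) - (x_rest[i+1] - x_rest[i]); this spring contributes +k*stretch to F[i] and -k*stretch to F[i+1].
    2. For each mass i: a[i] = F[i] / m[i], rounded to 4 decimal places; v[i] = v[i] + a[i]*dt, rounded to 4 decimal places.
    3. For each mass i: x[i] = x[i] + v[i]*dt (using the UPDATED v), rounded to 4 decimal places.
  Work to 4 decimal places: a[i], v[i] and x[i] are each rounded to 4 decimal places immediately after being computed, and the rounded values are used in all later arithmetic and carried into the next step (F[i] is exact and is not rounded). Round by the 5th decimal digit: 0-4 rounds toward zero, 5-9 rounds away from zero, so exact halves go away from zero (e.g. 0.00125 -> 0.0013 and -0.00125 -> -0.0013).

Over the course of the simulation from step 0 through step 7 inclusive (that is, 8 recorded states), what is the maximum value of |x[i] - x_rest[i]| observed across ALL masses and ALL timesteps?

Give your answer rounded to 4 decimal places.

Answer: 2.3807

Derivation:
Step 0: x=[2.0000 9.0000 11.0000] v=[0.0000 0.0000 0.0000]
Step 1: x=[2.2400 8.6000 11.1600] v=[1.2000 -2.0000 0.8000]
Step 2: x=[2.6688 7.8960 11.4352] v=[2.1440 -3.5200 1.3760]
Step 3: x=[3.1958 7.0570 11.7473] v=[2.6349 -4.1952 1.5603]
Step 4: x=[3.7117 6.2843 12.0041] v=[2.5794 -3.8636 1.2842]
Step 5: x=[4.1134 5.7634 12.1234] v=[2.0084 -2.6047 0.5963]
Step 6: x=[4.3271 5.6193 12.0539] v=[1.0684 -0.7207 -0.3477]
Step 7: x=[4.3242 5.8866 11.7896] v=[-0.0147 1.3363 -1.3215]
Max displacement = 2.3807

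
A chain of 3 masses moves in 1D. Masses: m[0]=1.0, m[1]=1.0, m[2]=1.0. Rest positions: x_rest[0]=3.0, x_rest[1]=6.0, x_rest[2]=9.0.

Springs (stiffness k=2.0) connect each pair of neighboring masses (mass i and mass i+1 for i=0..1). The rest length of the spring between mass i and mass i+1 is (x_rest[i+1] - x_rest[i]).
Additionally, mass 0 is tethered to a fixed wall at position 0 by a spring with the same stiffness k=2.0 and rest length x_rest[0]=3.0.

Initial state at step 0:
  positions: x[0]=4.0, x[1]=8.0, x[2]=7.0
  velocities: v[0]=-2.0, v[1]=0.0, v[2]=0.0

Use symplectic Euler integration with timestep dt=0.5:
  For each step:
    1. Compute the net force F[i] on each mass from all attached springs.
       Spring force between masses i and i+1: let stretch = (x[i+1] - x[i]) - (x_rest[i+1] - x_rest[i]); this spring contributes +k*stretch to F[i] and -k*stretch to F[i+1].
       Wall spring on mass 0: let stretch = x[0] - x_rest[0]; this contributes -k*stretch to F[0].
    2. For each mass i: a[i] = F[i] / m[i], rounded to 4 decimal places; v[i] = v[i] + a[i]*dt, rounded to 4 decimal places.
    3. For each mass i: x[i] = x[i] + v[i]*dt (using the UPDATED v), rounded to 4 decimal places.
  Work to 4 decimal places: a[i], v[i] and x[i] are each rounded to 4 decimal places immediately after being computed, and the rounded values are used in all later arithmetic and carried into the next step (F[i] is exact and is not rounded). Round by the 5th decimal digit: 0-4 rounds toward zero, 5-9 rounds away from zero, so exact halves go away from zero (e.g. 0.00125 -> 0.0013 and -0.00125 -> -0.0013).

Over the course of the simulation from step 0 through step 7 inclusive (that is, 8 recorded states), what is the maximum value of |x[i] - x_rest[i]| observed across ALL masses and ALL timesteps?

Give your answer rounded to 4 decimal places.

Answer: 2.8907

Derivation:
Step 0: x=[4.0000 8.0000 7.0000] v=[-2.0000 0.0000 0.0000]
Step 1: x=[3.0000 5.5000 9.0000] v=[-2.0000 -5.0000 4.0000]
Step 2: x=[1.7500 3.5000 10.7500] v=[-2.5000 -4.0000 3.5000]
Step 3: x=[0.5000 4.2500 10.3750] v=[-2.5000 1.5000 -0.7500]
Step 4: x=[0.8750 6.1875 8.4375] v=[0.7500 3.8750 -3.8750]
Step 5: x=[3.4688 6.5938 6.8750] v=[5.1875 0.8125 -3.1250]
Step 6: x=[5.8907 5.5782 6.6719] v=[4.8437 -2.0313 -0.4062]
Step 7: x=[5.2110 5.2657 7.4220] v=[-1.3595 -0.6251 1.5001]
Max displacement = 2.8907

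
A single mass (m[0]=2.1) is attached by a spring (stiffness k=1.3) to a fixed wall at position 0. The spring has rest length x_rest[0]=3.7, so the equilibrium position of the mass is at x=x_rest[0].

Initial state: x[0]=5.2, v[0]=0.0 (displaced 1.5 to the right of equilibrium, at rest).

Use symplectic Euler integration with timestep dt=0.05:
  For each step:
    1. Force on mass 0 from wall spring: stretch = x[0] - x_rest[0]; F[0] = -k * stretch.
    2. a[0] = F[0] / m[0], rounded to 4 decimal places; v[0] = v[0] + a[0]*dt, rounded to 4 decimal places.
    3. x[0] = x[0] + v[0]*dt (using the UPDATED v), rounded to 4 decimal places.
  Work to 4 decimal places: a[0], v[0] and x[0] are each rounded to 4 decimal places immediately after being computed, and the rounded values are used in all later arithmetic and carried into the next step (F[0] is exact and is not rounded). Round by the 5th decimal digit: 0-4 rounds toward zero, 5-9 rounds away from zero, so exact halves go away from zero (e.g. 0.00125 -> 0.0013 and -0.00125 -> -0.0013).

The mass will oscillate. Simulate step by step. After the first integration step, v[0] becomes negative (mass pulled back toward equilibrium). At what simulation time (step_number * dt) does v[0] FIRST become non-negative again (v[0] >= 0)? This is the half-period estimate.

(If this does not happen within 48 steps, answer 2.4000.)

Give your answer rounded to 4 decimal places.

Answer: 2.4000

Derivation:
Step 0: x=[5.2000] v=[0.0000]
Step 1: x=[5.1977] v=[-0.0464]
Step 2: x=[5.1931] v=[-0.0928]
Step 3: x=[5.1862] v=[-0.1390]
Step 4: x=[5.1770] v=[-0.1850]
Step 5: x=[5.1655] v=[-0.2307]
Step 6: x=[5.1517] v=[-0.2761]
Step 7: x=[5.1357] v=[-0.3210]
Step 8: x=[5.1174] v=[-0.3654]
Step 9: x=[5.0969] v=[-0.4093]
Step 10: x=[5.0743] v=[-0.4525]
Step 11: x=[5.0496] v=[-0.4950]
Step 12: x=[5.0228] v=[-0.5368]
Step 13: x=[4.9939] v=[-0.5777]
Step 14: x=[4.9630] v=[-0.6178]
Step 15: x=[4.9302] v=[-0.6569]
Step 16: x=[4.8955] v=[-0.6950]
Step 17: x=[4.8589] v=[-0.7320]
Step 18: x=[4.8205] v=[-0.7679]
Step 19: x=[4.7804] v=[-0.8026]
Step 20: x=[4.7386] v=[-0.8360]
Step 21: x=[4.6952] v=[-0.8681]
Step 22: x=[4.6503] v=[-0.8989]
Step 23: x=[4.6039] v=[-0.9283]
Step 24: x=[4.5561] v=[-0.9563]
Step 25: x=[4.5070] v=[-0.9828]
Step 26: x=[4.4566] v=[-1.0078]
Step 27: x=[4.4050] v=[-1.0312]
Step 28: x=[4.3524] v=[-1.0530]
Step 29: x=[4.2987] v=[-1.0732]
Step 30: x=[4.2441] v=[-1.0917]
Step 31: x=[4.1887] v=[-1.1085]
Step 32: x=[4.1325] v=[-1.1236]
Step 33: x=[4.0757] v=[-1.1370]
Step 34: x=[4.0183] v=[-1.1486]
Step 35: x=[3.9604] v=[-1.1585]
Step 36: x=[3.9021] v=[-1.1666]
Step 37: x=[3.8435] v=[-1.1729]
Step 38: x=[3.7846] v=[-1.1773]
Step 39: x=[3.7256] v=[-1.1799]
Step 40: x=[3.6666] v=[-1.1807]
Step 41: x=[3.6076] v=[-1.1797]
Step 42: x=[3.5488] v=[-1.1768]
Step 43: x=[3.4902] v=[-1.1721]
Step 44: x=[3.4319] v=[-1.1656]
Step 45: x=[3.3740] v=[-1.1573]
Step 46: x=[3.3166] v=[-1.1472]
Step 47: x=[3.2598] v=[-1.1353]
Step 48: x=[3.2037] v=[-1.1217]
v[0] did not become non-negative within 48 steps; using fallback time=2.4000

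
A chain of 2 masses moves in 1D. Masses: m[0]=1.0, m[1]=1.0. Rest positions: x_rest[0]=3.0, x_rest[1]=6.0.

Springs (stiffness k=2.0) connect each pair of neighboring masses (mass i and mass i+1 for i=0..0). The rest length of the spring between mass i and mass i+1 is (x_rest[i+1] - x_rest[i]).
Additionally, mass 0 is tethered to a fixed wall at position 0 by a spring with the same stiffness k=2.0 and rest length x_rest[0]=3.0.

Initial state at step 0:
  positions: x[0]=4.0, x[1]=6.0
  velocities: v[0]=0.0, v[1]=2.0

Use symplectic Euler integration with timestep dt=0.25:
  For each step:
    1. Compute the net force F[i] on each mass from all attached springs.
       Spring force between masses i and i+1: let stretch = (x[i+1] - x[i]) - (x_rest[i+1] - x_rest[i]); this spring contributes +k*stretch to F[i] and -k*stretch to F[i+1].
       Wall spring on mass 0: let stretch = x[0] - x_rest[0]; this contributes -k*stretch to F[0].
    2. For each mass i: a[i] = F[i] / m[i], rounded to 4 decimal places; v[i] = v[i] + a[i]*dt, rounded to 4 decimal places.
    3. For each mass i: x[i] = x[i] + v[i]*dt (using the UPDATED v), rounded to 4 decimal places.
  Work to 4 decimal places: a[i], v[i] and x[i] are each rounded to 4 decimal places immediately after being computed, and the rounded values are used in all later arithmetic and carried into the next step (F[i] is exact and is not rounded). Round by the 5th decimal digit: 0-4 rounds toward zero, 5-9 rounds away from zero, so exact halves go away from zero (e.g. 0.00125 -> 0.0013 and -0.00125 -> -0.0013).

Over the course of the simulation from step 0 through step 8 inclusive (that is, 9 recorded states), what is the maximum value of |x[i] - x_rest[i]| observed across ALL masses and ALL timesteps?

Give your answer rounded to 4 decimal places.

Step 0: x=[4.0000 6.0000] v=[0.0000 2.0000]
Step 1: x=[3.7500 6.6250] v=[-1.0000 2.5000]
Step 2: x=[3.3906 7.2656] v=[-1.4375 2.5625]
Step 3: x=[3.0918 7.7969] v=[-1.1953 2.1250]
Step 4: x=[2.9946 8.1150] v=[-0.3887 1.2725]
Step 5: x=[3.1632 8.1681] v=[0.6742 0.2123]
Step 6: x=[3.5620 7.9706] v=[1.5951 -0.7902]
Step 7: x=[4.0666 7.5970] v=[2.0184 -1.4945]
Step 8: x=[4.5042 7.1571] v=[1.7503 -1.7597]
Max displacement = 2.1681

Answer: 2.1681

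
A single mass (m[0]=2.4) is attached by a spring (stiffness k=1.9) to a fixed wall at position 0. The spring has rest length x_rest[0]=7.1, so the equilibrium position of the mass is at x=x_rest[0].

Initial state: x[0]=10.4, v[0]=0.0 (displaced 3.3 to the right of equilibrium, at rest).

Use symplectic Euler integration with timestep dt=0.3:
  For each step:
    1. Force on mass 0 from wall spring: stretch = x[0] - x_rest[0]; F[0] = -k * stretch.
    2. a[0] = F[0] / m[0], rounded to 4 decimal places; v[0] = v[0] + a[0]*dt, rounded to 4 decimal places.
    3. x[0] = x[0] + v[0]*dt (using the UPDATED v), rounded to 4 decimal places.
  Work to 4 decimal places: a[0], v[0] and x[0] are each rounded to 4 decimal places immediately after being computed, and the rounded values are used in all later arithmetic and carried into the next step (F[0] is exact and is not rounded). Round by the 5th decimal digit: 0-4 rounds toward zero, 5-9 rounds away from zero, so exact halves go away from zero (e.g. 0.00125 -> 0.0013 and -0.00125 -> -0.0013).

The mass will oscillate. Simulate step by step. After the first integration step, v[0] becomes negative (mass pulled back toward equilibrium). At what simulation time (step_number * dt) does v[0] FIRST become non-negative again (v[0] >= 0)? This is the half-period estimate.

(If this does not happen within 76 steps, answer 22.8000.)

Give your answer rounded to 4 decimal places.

Answer: 3.6000

Derivation:
Step 0: x=[10.4000] v=[0.0000]
Step 1: x=[10.1649] v=[-0.7838]
Step 2: x=[9.7114] v=[-1.5117]
Step 3: x=[9.0718] v=[-2.1319]
Step 4: x=[8.2917] v=[-2.6002]
Step 5: x=[7.4267] v=[-2.8832]
Step 6: x=[6.5385] v=[-2.9608]
Step 7: x=[5.6903] v=[-2.8275]
Step 8: x=[4.9425] v=[-2.4927]
Step 9: x=[4.3484] v=[-1.9803]
Step 10: x=[3.9504] v=[-1.3268]
Step 11: x=[3.7768] v=[-0.5788]
Step 12: x=[3.8400] v=[0.2105]
First v>=0 after going negative at step 12, time=3.6000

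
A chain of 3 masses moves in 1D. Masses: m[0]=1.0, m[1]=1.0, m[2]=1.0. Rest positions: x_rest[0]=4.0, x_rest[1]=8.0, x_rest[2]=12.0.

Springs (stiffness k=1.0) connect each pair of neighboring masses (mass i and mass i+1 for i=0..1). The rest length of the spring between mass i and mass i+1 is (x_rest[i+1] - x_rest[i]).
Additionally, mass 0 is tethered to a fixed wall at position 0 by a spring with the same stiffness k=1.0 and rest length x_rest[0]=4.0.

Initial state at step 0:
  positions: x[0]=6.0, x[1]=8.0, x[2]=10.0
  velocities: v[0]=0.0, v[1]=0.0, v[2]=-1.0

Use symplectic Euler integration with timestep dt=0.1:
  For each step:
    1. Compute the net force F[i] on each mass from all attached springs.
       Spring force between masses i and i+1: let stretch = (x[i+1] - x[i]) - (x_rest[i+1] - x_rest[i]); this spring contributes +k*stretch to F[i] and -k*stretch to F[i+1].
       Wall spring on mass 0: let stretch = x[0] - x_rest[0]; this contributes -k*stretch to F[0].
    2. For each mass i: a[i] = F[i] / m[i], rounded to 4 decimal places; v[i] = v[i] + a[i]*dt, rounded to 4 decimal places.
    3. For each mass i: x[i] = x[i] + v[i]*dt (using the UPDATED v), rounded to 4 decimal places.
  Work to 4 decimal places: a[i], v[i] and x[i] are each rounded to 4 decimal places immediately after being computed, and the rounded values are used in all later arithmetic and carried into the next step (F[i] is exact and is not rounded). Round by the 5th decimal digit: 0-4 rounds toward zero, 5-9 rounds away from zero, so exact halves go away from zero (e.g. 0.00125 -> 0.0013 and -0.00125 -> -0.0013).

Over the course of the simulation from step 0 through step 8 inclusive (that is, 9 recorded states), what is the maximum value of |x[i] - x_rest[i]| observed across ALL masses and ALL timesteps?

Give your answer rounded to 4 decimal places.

Step 0: x=[6.0000 8.0000 10.0000] v=[0.0000 0.0000 -1.0000]
Step 1: x=[5.9600 8.0000 9.9200] v=[-0.4000 0.0000 -0.8000]
Step 2: x=[5.8808 7.9988 9.8608] v=[-0.7920 -0.0120 -0.5920]
Step 3: x=[5.7640 7.9950 9.8230] v=[-1.1683 -0.0376 -0.3782]
Step 4: x=[5.6118 7.9872 9.8069] v=[-1.5216 -0.0779 -0.1610]
Step 5: x=[5.4273 7.9739 9.8126] v=[-1.8452 -0.1335 0.0570]
Step 6: x=[5.2140 7.9535 9.8399] v=[-2.1333 -0.2043 0.2731]
Step 7: x=[4.9759 7.9245 9.8884] v=[-2.3808 -0.2896 0.4845]
Step 8: x=[4.7176 7.8857 9.9572] v=[-2.5835 -0.3881 0.6881]
Max displacement = 2.1931

Answer: 2.1931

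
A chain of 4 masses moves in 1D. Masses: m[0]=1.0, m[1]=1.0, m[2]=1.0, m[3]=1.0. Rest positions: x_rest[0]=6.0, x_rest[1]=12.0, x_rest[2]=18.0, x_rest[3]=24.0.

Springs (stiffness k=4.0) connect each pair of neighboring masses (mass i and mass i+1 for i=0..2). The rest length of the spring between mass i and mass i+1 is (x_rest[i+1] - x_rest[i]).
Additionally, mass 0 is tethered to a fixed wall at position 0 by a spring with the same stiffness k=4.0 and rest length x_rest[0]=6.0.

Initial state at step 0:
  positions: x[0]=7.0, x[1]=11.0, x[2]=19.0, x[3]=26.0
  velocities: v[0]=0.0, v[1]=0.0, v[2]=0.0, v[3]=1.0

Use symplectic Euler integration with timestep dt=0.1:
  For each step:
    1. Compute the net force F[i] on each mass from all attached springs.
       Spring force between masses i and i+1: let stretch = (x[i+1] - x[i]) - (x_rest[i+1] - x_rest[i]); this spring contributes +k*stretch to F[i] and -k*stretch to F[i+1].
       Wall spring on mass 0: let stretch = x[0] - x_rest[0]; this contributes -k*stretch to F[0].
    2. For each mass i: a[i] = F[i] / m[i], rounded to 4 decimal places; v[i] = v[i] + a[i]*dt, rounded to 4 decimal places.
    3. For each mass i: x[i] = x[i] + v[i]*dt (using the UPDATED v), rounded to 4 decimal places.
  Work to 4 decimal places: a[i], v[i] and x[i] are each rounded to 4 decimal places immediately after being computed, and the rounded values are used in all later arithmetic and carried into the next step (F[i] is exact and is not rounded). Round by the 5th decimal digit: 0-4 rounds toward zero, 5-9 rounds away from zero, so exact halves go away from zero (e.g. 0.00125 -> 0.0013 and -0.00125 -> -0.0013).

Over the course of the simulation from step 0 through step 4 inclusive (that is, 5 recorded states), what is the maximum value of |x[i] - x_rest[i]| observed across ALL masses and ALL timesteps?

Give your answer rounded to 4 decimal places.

Answer: 2.0760

Derivation:
Step 0: x=[7.0000 11.0000 19.0000 26.0000] v=[0.0000 0.0000 0.0000 1.0000]
Step 1: x=[6.8800 11.1600 18.9600 26.0600] v=[-1.2000 1.6000 -0.4000 0.6000]
Step 2: x=[6.6560 11.4608 18.8920 26.0760] v=[-2.2400 3.0080 -0.6800 0.1600]
Step 3: x=[6.3580 11.8667 18.8141 26.0446] v=[-2.9805 4.0586 -0.7789 -0.3136]
Step 4: x=[6.0260 12.3301 18.7475 25.9640] v=[-3.3202 4.6341 -0.6657 -0.8058]
Max displacement = 2.0760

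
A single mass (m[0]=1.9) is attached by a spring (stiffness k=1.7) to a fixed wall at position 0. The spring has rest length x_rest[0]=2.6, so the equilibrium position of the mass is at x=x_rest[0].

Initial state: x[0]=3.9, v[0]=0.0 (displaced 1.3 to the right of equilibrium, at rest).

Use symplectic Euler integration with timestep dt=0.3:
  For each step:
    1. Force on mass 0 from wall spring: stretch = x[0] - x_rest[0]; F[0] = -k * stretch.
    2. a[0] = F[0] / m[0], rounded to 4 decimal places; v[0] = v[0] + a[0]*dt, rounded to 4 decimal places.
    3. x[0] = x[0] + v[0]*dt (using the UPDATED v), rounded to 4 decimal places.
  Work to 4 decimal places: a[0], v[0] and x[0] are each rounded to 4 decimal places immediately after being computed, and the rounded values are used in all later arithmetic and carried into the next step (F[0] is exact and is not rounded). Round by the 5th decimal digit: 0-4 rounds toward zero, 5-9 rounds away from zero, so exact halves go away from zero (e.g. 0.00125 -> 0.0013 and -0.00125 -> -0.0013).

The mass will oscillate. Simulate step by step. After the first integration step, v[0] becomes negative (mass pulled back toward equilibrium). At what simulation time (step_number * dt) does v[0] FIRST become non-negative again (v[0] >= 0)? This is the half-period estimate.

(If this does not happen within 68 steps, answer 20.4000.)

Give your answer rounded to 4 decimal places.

Answer: 3.6000

Derivation:
Step 0: x=[3.9000] v=[0.0000]
Step 1: x=[3.7953] v=[-0.3490]
Step 2: x=[3.5943] v=[-0.6699]
Step 3: x=[3.3133] v=[-0.9368]
Step 4: x=[2.9748] v=[-1.1283]
Step 5: x=[2.6061] v=[-1.2289]
Step 6: x=[2.2369] v=[-1.2306]
Step 7: x=[1.8970] v=[-1.1331]
Step 8: x=[1.6137] v=[-0.9444]
Step 9: x=[1.4098] v=[-0.6797]
Step 10: x=[1.3017] v=[-0.3602]
Step 11: x=[1.2982] v=[-0.0117]
Step 12: x=[1.3995] v=[0.3377]
First v>=0 after going negative at step 12, time=3.6000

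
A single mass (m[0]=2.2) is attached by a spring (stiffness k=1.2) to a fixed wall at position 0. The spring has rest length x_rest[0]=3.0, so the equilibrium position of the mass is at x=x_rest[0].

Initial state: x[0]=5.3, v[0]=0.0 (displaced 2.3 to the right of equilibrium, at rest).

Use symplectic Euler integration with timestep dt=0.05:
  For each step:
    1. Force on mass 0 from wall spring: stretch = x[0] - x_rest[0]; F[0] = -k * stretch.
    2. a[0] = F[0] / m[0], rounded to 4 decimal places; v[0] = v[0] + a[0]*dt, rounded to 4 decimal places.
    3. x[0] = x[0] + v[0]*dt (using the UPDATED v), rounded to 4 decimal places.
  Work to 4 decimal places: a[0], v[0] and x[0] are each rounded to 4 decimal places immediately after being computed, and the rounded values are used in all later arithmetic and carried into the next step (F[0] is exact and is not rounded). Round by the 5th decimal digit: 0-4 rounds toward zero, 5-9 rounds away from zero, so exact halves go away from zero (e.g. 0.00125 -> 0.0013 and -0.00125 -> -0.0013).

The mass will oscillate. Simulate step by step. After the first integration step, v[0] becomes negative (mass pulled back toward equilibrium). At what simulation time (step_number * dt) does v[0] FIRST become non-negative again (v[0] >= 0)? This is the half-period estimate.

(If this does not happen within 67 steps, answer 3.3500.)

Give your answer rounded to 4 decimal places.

Step 0: x=[5.3000] v=[0.0000]
Step 1: x=[5.2969] v=[-0.0627]
Step 2: x=[5.2906] v=[-0.1253]
Step 3: x=[5.2812] v=[-0.1878]
Step 4: x=[5.2687] v=[-0.2500]
Step 5: x=[5.2531] v=[-0.3119]
Step 6: x=[5.2344] v=[-0.3734]
Step 7: x=[5.2127] v=[-0.4343]
Step 8: x=[5.1880] v=[-0.4946]
Step 9: x=[5.1603] v=[-0.5543]
Step 10: x=[5.1296] v=[-0.6132]
Step 11: x=[5.0960] v=[-0.6713]
Step 12: x=[5.0596] v=[-0.7285]
Step 13: x=[5.0204] v=[-0.7847]
Step 14: x=[4.9784] v=[-0.8398]
Step 15: x=[4.9337] v=[-0.8938]
Step 16: x=[4.8864] v=[-0.9465]
Step 17: x=[4.8365] v=[-0.9979]
Step 18: x=[4.7841] v=[-1.0480]
Step 19: x=[4.7293] v=[-1.0967]
Step 20: x=[4.6721] v=[-1.1439]
Step 21: x=[4.6126] v=[-1.1895]
Step 22: x=[4.5509] v=[-1.2335]
Step 23: x=[4.4871] v=[-1.2758]
Step 24: x=[4.4213] v=[-1.3164]
Step 25: x=[4.3535] v=[-1.3552]
Step 26: x=[4.2839] v=[-1.3921]
Step 27: x=[4.2125] v=[-1.4271]
Step 28: x=[4.1395] v=[-1.4602]
Step 29: x=[4.0649] v=[-1.4913]
Step 30: x=[3.9889] v=[-1.5203]
Step 31: x=[3.9115] v=[-1.5473]
Step 32: x=[3.8329] v=[-1.5722]
Step 33: x=[3.7532] v=[-1.5949]
Step 34: x=[3.6724] v=[-1.6154]
Step 35: x=[3.5907] v=[-1.6337]
Step 36: x=[3.5082] v=[-1.6498]
Step 37: x=[3.4250] v=[-1.6637]
Step 38: x=[3.3412] v=[-1.6753]
Step 39: x=[3.2570] v=[-1.6846]
Step 40: x=[3.1724] v=[-1.6916]
Step 41: x=[3.0876] v=[-1.6963]
Step 42: x=[3.0027] v=[-1.6987]
Step 43: x=[2.9178] v=[-1.6988]
Step 44: x=[2.8330] v=[-1.6966]
Step 45: x=[2.7484] v=[-1.6920]
Step 46: x=[2.6641] v=[-1.6851]
Step 47: x=[2.5803] v=[-1.6759]
Step 48: x=[2.4971] v=[-1.6645]
Step 49: x=[2.4146] v=[-1.6508]
Step 50: x=[2.3329] v=[-1.6348]
Step 51: x=[2.2521] v=[-1.6166]
Step 52: x=[2.1723] v=[-1.5962]
Step 53: x=[2.0936] v=[-1.5736]
Step 54: x=[2.0162] v=[-1.5489]
Step 55: x=[1.9401] v=[-1.5221]
Step 56: x=[1.8654] v=[-1.4932]
Step 57: x=[1.7923] v=[-1.4623]
Step 58: x=[1.7208] v=[-1.4294]
Step 59: x=[1.6511] v=[-1.3945]
Step 60: x=[1.5832] v=[-1.3577]
Step 61: x=[1.5172] v=[-1.3191]
Step 62: x=[1.4533] v=[-1.2787]
Step 63: x=[1.3915] v=[-1.2365]
Step 64: x=[1.3319] v=[-1.1926]
Step 65: x=[1.2745] v=[-1.1471]
Step 66: x=[1.2195] v=[-1.1000]
Step 67: x=[1.1669] v=[-1.0514]
v[0] did not become non-negative within 67 steps; using fallback time=3.3500

Answer: 3.3500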